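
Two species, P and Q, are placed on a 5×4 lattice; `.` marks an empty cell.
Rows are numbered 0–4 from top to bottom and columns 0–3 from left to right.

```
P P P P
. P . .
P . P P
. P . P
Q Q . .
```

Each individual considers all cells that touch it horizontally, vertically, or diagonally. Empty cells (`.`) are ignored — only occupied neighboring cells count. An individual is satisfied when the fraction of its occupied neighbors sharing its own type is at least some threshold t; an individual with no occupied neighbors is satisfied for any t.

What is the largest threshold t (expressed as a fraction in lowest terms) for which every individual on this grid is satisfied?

Row 0: (0,0)P 2/2 · (0,1)P 3/3 · (0,2)P 3/3 · (0,3)P 1/1
Row 1: (1,1)P 5/5
Row 2: (2,0)P 2/2 · (2,2)P 4/4 · (2,3)P 2/2
Row 3: (3,1)P 2/4 · (3,3)P 2/2
Row 4: (4,0)Q 1/2 · (4,1)Q 1/2
The smallest same-type fraction is 2/4 at (3,1), which reduces to 1/2. Any threshold above that leaves this individual unsatisfied.

1/2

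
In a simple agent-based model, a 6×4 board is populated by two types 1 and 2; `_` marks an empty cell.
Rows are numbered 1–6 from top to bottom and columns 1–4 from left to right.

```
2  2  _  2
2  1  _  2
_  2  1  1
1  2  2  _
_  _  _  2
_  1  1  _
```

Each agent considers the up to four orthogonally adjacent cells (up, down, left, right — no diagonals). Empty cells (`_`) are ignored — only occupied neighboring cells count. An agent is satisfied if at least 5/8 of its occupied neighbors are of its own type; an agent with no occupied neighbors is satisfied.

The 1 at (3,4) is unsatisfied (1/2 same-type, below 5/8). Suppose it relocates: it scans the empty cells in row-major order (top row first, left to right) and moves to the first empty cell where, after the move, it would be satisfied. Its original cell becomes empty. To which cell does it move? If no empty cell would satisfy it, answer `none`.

Vacating (3,4). Empty cells in order:
  (1,3): 0/2 same-type → still unsatisfied.
  (2,3): 2/3 same-type → satisfied — stop here.

(2,3)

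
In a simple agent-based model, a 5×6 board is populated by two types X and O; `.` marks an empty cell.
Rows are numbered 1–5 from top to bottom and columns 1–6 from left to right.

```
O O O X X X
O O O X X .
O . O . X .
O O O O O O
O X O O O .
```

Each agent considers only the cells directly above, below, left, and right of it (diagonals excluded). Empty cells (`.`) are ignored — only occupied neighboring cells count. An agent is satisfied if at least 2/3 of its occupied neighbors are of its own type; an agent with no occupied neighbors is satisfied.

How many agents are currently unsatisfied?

(1,1)O 2/2 ✓
(1,2)O 3/3 ✓
(1,3)O 2/3 ✓
(1,4)X 2/3 ✓
(1,5)X 3/3 ✓
(1,6)X 1/1 ✓
(2,1)O 3/3 ✓
(2,2)O 3/3 ✓
(2,3)O 3/4 ✓
(2,4)X 2/3 ✓
(2,5)X 3/3 ✓
(3,1)O 2/2 ✓
(3,3)O 2/2 ✓
(3,5)X 1/2 ✗
(4,1)O 3/3 ✓
(4,2)O 2/3 ✓
(4,3)O 4/4 ✓
(4,4)O 3/3 ✓
(4,5)O 3/4 ✓
(4,6)O 1/1 ✓
(5,1)O 1/2 ✗
(5,2)X 0/3 ✗
(5,3)O 2/3 ✓
(5,4)O 3/3 ✓
(5,5)O 2/2 ✓
Unsatisfied: (3,5), (5,1), (5,2) — 3 in total.

3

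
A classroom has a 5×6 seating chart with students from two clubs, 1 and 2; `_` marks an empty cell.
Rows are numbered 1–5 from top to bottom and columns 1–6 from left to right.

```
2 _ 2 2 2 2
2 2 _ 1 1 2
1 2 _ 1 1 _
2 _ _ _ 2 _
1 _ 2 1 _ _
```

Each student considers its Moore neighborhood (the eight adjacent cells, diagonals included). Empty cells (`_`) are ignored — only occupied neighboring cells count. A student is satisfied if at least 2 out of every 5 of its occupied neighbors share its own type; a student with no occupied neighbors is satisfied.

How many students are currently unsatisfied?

(1,1)2 2/2 ok
(1,3)2 2/3 ok
(1,4)2 2/4 ok
(1,5)2 3/5 ok
(1,6)2 2/3 ok
(2,1)2 3/4 ok
(2,2)2 4/5 ok
(2,4)1 3/6 ok
(2,5)1 3/7 ok
(2,6)2 2/4 ok
(3,1)1 0/4 unhappy
(3,2)2 3/4 ok
(3,4)1 3/4 ok
(3,5)1 3/5 ok
(4,1)2 1/3 unhappy
(4,5)2 0/3 unhappy
(5,1)1 0/1 unhappy
(5,3)2 0/1 unhappy
(5,4)1 0/2 unhappy
Unsatisfied: (3,1), (4,1), (4,5), (5,1), (5,3), (5,4) — 6 in total.

6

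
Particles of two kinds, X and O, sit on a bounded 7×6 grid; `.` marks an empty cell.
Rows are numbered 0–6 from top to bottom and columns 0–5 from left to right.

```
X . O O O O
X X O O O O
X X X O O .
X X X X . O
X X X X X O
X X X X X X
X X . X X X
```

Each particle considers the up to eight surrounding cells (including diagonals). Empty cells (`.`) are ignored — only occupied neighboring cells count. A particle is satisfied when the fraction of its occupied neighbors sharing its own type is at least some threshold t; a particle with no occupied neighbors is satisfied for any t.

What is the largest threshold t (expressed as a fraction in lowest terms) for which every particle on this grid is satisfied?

(0,0)X 2/2
(0,2)O 3/4
(0,3)O 5/5
(0,4)O 5/5
(0,5)O 3/3
(1,0)X 4/4
(1,1)X 5/7
(1,2)O 4/7
(1,3)O 7/8
(1,4)O 7/7
(1,5)O 4/4
(2,0)X 5/5
(2,1)X 7/8
(2,2)X 5/8
(2,3)O 4/7
(2,4)O 5/6
(3,0)X 5/5
(3,1)X 8/8
(3,2)X 7/8
(3,3)X 5/7
(3,5)O 2/3
(4,0)X 5/5
(4,1)X 8/8
(4,2)X 8/8
(4,3)X 7/7
(4,4)X 5/7
(4,5)O 1/4
(5,0)X 5/5
(5,1)X 7/7
(5,2)X 7/7
(5,3)X 7/7
(5,4)X 7/8
(5,5)X 4/5
(6,0)X 3/3
(6,1)X 4/4
(6,3)X 4/4
(6,4)X 5/5
(6,5)X 3/3
The smallest same-type fraction is 1/4 at (4,5), which reduces to 1/4. Any threshold above that leaves this particle unsatisfied.

1/4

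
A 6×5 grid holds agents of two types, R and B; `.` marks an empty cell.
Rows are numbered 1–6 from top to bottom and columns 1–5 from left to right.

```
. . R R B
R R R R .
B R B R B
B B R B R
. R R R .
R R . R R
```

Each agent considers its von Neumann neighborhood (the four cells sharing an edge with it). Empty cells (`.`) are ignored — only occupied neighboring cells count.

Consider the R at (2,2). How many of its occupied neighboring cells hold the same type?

3

Occupied neighbors of (2,2): (3,2)=R, (2,1)=R, (2,3)=R.
Same type (R): 3 of 3.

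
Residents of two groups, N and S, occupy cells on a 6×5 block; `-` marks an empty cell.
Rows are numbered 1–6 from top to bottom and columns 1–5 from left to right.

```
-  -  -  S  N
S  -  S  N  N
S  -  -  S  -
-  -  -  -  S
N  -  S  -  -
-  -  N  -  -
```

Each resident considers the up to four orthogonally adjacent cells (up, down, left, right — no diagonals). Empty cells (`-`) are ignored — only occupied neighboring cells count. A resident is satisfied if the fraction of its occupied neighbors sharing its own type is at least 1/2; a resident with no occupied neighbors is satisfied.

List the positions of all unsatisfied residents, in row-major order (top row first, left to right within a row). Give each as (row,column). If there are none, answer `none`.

(1,4), (2,3), (2,4), (3,4), (5,3), (6,3)

Row 1: (1,4)S 0/2 unhappy · (1,5)N 1/2 ok
Row 2: (2,1)S 1/1 ok · (2,3)S 0/1 unhappy · (2,4)N 1/4 unhappy · (2,5)N 2/2 ok
Row 3: (3,1)S 1/1 ok · (3,4)S 0/1 unhappy
Row 4: (4,5)S 0/0 ok
Row 5: (5,1)N 0/0 ok · (5,3)S 0/1 unhappy
Row 6: (6,3)N 0/1 unhappy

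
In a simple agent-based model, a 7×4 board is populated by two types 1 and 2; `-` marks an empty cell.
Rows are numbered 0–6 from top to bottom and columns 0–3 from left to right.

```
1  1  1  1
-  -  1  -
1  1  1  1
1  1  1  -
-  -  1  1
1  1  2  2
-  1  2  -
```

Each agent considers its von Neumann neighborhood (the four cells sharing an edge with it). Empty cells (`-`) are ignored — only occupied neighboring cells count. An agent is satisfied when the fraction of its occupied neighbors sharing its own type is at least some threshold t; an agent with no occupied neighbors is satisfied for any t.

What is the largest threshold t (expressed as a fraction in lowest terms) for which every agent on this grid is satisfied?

(0,0)1 1/1
(0,1)1 2/2
(0,2)1 3/3
(0,3)1 1/1
(1,2)1 2/2
(2,0)1 2/2
(2,1)1 3/3
(2,2)1 4/4
(2,3)1 1/1
(3,0)1 2/2
(3,1)1 3/3
(3,2)1 3/3
(4,2)1 2/3
(4,3)1 1/2
(5,0)1 1/1
(5,1)1 2/3
(5,2)2 2/4
(5,3)2 1/2
(6,1)1 1/2
(6,2)2 1/2
The smallest same-type fraction is 1/2 at (4,3), which reduces to 1/2. Any threshold above that leaves this agent unsatisfied.

1/2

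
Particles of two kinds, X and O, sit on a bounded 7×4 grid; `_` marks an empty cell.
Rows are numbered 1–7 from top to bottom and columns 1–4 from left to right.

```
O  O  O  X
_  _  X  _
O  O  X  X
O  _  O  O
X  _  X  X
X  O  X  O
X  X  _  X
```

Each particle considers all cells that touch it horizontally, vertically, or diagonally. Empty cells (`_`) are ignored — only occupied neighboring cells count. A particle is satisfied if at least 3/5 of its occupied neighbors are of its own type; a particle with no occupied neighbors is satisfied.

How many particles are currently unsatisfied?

13

Row 1: (1,1)O 1/1 ✓ · (1,2)O 2/3 ✓ · (1,3)O 1/3 ✗ · (1,4)X 1/2 ✗
Row 2: (2,3)X 3/6 ✗
Row 3: (3,1)O 2/2 ✓ · (3,2)O 3/5 ✓ · (3,3)X 2/5 ✗ · (3,4)X 2/4 ✗
Row 4: (4,1)O 2/3 ✓ · (4,3)O 2/6 ✗ · (4,4)O 1/5 ✗
Row 5: (5,1)X 1/3 ✗ · (5,3)X 2/6 ✗ · (5,4)X 2/5 ✗
Row 6: (6,1)X 3/4 ✓ · (6,2)O 0/6 ✗ · (6,3)X 4/6 ✓ · (6,4)O 0/4 ✗
Row 7: (7,1)X 2/3 ✓ · (7,2)X 3/4 ✓ · (7,4)X 1/2 ✗
Unsatisfied: (1,3), (1,4), (2,3), (3,3), (3,4), (4,3), (4,4), (5,1), (5,3), (5,4), (6,2), (6,4), (7,4) — 13 in total.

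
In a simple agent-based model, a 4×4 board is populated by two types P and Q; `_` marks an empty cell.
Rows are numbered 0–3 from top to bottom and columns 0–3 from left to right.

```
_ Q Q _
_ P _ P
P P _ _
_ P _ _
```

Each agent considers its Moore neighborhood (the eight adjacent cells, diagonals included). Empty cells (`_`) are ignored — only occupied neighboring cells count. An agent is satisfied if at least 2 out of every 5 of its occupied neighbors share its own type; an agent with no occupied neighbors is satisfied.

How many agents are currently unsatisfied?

(0,1)Q 1/2 ok
(0,2)Q 1/3 unhappy
(1,1)P 2/4 ok
(1,3)P 0/1 unhappy
(2,0)P 3/3 ok
(2,1)P 3/3 ok
(3,1)P 2/2 ok
Unsatisfied: (0,2), (1,3) — 2 in total.

2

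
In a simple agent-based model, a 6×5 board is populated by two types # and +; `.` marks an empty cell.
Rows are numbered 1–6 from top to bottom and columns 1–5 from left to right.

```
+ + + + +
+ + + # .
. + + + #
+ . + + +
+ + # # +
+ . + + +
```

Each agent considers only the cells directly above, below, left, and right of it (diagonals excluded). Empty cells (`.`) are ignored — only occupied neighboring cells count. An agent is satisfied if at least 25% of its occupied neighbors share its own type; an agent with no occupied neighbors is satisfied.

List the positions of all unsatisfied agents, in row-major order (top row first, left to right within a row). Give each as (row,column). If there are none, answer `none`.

(2,4), (3,5)

Row 1: (1,1)+ 2/2 satisfied · (1,2)+ 3/3 satisfied · (1,3)+ 3/3 satisfied · (1,4)+ 2/3 satisfied · (1,5)+ 1/1 satisfied
Row 2: (2,1)+ 2/2 satisfied · (2,2)+ 4/4 satisfied · (2,3)+ 3/4 satisfied · (2,4)# 0/3 not
Row 3: (3,2)+ 2/2 satisfied · (3,3)+ 4/4 satisfied · (3,4)+ 2/4 satisfied · (3,5)# 0/2 not
Row 4: (4,1)+ 1/1 satisfied · (4,3)+ 2/3 satisfied · (4,4)+ 3/4 satisfied · (4,5)+ 2/3 satisfied
Row 5: (5,1)+ 3/3 satisfied · (5,2)+ 1/2 satisfied · (5,3)# 1/4 satisfied · (5,4)# 1/4 satisfied · (5,5)+ 2/3 satisfied
Row 6: (6,1)+ 1/1 satisfied · (6,3)+ 1/2 satisfied · (6,4)+ 2/3 satisfied · (6,5)+ 2/2 satisfied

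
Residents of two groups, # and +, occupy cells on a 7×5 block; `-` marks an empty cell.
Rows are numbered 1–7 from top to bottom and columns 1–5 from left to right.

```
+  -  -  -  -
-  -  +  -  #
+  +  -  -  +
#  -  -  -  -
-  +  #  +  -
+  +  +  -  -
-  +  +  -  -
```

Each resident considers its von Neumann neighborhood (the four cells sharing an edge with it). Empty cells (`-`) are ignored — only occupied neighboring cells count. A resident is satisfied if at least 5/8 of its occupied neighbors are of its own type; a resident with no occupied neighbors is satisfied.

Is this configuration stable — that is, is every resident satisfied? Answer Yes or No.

Row 1: (1,1)+ 0/0 ok
Row 2: (2,3)+ 0/0 ok · (2,5)# 0/1 unhappy
Row 3: (3,1)+ 1/2 unhappy · (3,2)+ 1/1 ok · (3,5)+ 0/1 unhappy
Row 4: (4,1)# 0/1 unhappy
Row 5: (5,2)+ 1/2 unhappy · (5,3)# 0/3 unhappy · (5,4)+ 0/1 unhappy
Row 6: (6,1)+ 1/1 ok · (6,2)+ 4/4 ok · (6,3)+ 2/3 ok
Row 7: (7,2)+ 2/2 ok · (7,3)+ 2/2 ok
For instance (2,5) has only 0/1 same-type neighbors, below 5/8.

No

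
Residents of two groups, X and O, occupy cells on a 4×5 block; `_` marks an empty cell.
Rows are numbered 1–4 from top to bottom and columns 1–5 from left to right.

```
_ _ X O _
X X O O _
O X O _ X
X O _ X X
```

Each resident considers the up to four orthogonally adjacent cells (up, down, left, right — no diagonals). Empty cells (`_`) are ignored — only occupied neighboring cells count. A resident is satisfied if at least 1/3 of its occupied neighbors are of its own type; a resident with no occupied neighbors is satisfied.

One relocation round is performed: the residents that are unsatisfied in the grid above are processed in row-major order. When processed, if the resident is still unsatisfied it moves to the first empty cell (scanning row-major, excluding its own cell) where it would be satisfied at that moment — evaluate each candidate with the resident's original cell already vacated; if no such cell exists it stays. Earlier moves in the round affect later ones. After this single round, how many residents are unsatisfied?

Initially unsatisfied (in order): (1,3), (3,1), (3,2), (4,1), (4,2).
  (1,3) → (1,1).
  (3,1) → (1,3).
  (3,2): now satisfied by earlier moves; stays.
  (4,1) → (1,2).
  (4,2) → (1,5).
Resulting grid:
X X O O O
X X O O _
_ X O _ X
_ _ _ X X
All satisfied now.

0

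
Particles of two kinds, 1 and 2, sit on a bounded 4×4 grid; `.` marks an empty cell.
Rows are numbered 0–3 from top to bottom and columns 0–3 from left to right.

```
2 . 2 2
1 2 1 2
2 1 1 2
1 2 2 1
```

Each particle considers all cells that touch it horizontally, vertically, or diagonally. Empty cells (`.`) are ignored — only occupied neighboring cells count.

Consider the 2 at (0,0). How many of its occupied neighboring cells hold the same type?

1

Occupied neighbors of (0,0): (1,0)=1, (1,1)=2.
Same type (2): 1 of 2.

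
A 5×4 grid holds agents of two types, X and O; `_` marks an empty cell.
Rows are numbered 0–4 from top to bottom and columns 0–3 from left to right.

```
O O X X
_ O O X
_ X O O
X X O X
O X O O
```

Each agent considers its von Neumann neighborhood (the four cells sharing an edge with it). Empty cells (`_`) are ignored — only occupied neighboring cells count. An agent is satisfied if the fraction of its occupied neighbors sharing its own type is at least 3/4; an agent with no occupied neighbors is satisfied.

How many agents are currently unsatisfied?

14

(0,0)O 1/1 ok
(0,1)O 2/3 unhappy
(0,2)X 1/3 unhappy
(0,3)X 2/2 ok
(1,1)O 2/3 unhappy
(1,2)O 2/4 unhappy
(1,3)X 1/3 unhappy
(2,1)X 1/3 unhappy
(2,2)O 3/4 ok
(2,3)O 1/3 unhappy
(3,0)X 1/2 unhappy
(3,1)X 3/4 ok
(3,2)O 2/4 unhappy
(3,3)X 0/3 unhappy
(4,0)O 0/2 unhappy
(4,1)X 1/3 unhappy
(4,2)O 2/3 unhappy
(4,3)O 1/2 unhappy
Unsatisfied: (0,1), (0,2), (1,1), (1,2), (1,3), (2,1), (2,3), (3,0), (3,2), (3,3), (4,0), (4,1), (4,2), (4,3) — 14 in total.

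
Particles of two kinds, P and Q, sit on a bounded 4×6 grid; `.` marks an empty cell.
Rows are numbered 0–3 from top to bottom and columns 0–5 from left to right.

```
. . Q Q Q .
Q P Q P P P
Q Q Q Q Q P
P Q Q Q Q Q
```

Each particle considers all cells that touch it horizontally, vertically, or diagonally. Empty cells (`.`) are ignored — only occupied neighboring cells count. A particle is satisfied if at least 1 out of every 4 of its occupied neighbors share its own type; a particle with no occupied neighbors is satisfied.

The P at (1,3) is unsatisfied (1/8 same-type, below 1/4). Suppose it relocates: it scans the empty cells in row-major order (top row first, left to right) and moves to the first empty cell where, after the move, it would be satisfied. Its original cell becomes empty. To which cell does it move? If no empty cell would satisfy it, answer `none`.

Vacating (1,3). Empty cells in order:
  (0,0): 1/2 same-type → satisfied — stop here.

(0,0)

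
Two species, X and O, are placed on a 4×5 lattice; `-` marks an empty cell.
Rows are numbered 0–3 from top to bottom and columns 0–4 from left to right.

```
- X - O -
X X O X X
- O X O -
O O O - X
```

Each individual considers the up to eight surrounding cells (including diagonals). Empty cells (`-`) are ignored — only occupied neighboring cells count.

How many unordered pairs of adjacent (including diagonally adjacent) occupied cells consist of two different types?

15

Scan each occupied cell's neighbors to the right and below (and the two forward diagonals) so each pair is counted once.
Row 0: X(0,1)–X(1,1)= X(0,1)–O(1,2)≠ X(0,1)–X(1,0)= O(0,3)–X(1,3)≠ O(0,3)–X(1,4)≠ O(0,3)–O(1,2)=  → 3/6 unlike.
Row 1: X(1,0)–X(1,1)= X(1,0)–O(2,1)≠ X(1,1)–O(1,2)≠ X(1,1)–O(2,1)≠ X(1,1)–X(2,2)= O(1,2)–X(1,3)≠ O(1,2)–X(2,2)≠ O(1,2)–O(2,3)= O(1,2)–O(2,1)= X(1,3)–X(1,4)= X(1,3)–O(2,3)≠ X(1,3)–X(2,2)= X(1,4)–O(2,3)≠  → 7/13 unlike.
Row 2: O(2,1)–X(2,2)≠ O(2,1)–O(3,1)= O(2,1)–O(3,2)= O(2,1)–O(3,0)= X(2,2)–O(2,3)≠ X(2,2)–O(3,2)≠ X(2,2)–O(3,1)≠ O(2,3)–X(3,4)≠ O(2,3)–O(3,2)=  → 5/9 unlike.
Row 3: O(3,0)–O(3,1)= O(3,1)–O(3,2)=  → 0/2 unlike.
Total adjacent occupied pairs: 30; unlike-type pairs: 15.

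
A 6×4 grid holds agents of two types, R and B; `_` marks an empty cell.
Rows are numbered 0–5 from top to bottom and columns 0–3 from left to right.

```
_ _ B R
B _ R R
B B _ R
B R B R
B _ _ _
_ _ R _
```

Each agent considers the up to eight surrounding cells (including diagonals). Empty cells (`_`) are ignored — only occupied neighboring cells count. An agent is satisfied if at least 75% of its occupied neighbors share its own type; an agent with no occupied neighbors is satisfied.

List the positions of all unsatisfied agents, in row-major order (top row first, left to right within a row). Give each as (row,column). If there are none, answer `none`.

(0,2)B 0/3 unhappy
(0,3)R 2/3 unhappy
(1,0)B 2/2 ok
(1,2)R 3/5 unhappy
(1,3)R 3/4 ok
(2,0)B 3/4 ok
(2,1)B 4/6 unhappy
(2,3)R 3/4 ok
(3,0)B 3/4 ok
(3,1)R 0/5 unhappy
(3,2)B 1/4 unhappy
(3,3)R 1/2 unhappy
(4,0)B 1/2 unhappy
(5,2)R 0/0 ok

(0,2), (0,3), (1,2), (2,1), (3,1), (3,2), (3,3), (4,0)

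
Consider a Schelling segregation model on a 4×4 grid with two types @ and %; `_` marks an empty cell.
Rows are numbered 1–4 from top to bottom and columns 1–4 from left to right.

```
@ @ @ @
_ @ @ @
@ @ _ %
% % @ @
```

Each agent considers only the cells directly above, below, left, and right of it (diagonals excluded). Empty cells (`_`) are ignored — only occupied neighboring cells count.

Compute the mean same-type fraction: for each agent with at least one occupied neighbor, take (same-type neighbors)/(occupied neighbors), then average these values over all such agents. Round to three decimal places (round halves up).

0.690

(1,1)@ 1/1
(1,2)@ 3/3
(1,3)@ 3/3
(1,4)@ 2/2
(2,2)@ 3/3
(2,3)@ 3/3
(2,4)@ 2/3
(3,1)@ 1/2
(3,2)@ 2/3
(3,4)% 0/2
(4,1)% 1/2
(4,2)% 1/3
(4,3)@ 1/2
(4,4)@ 1/2
Sum over 14 agents: 1/1 + 3/3 + 3/3 + 2/2 + 3/3 + 3/3 + 2/3 + 1/2 + 2/3 + 0/2 + 1/2 + 1/3 + 1/2 + 1/2 = 29/3; mean = 29/3 ÷ 14 = 29/42 = 0.690476… → 0.690.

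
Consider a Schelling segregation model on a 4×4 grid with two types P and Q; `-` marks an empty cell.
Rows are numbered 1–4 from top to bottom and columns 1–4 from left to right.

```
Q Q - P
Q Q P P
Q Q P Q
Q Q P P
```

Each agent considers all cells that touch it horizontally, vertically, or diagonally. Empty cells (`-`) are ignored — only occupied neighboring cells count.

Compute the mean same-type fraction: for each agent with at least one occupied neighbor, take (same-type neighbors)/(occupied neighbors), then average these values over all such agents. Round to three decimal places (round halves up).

Row 1: (1,1)Q 3/3 · (1,2)Q 3/4 · (1,4)P 2/2
Row 2: (2,1)Q 5/5 · (2,2)Q 5/7 · (2,3)P 3/7 · (2,4)P 3/4
Row 3: (3,1)Q 5/5 · (3,2)Q 5/8 · (3,3)P 4/8 · (3,4)Q 0/5
Row 4: (4,1)Q 3/3 · (4,2)Q 3/5 · (4,3)P 2/5 · (4,4)P 2/3
Sum over 15 agents: 3/3 + 3/4 + 2/2 + 5/5 + 5/7 + 3/7 + 3/4 + 5/5 + 5/8 + 4/8 + 0/5 + 3/3 + 3/5 + 2/5 + 2/3 = 1753/168; mean = 1753/168 ÷ 15 = 1753/2520 = 0.695634… → 0.696.

0.696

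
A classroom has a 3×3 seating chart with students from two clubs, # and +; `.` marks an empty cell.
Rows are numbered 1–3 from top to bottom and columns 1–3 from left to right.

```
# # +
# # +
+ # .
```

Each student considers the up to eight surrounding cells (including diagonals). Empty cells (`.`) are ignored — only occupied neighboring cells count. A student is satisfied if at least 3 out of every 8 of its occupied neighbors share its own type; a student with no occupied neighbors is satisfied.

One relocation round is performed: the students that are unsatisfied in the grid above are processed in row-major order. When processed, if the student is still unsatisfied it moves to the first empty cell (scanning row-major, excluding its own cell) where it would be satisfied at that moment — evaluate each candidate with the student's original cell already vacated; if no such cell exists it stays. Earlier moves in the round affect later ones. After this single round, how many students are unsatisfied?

3

Initially unsatisfied (in order): (1,3), (2,3), (3,1).
  (1,3): no empty cell satisfies it; stays.
  (2,3): no empty cell satisfies it; stays.
  (3,1): no empty cell satisfies it; stays.
Resulting grid:
# # +
# # +
+ # .
Unsatisfied now: (1,3), (2,3), (3,1).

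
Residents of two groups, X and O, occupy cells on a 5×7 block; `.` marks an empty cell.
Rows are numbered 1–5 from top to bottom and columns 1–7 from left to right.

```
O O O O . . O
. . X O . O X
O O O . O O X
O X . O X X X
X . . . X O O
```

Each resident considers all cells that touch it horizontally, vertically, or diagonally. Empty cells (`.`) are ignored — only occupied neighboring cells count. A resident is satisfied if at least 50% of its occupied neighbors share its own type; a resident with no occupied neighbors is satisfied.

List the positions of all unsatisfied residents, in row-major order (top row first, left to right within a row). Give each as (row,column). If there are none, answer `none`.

(2,3), (2,7), (3,6), (4,2), (4,5), (4,7), (5,6), (5,7)

(1,1)O 1/1 ok
(1,2)O 2/3 ok
(1,3)O 3/4 ok
(1,4)O 2/3 ok
(1,7)O 1/2 ok
(2,3)X 0/6 unhappy
(2,4)O 4/5 ok
(2,6)O 3/5 ok
(2,7)X 1/4 unhappy
(3,1)O 2/3 ok
(3,2)O 3/5 ok
(3,3)O 3/5 ok
(3,5)O 4/6 ok
(3,6)O 2/7 unhappy
(3,7)X 3/5 ok
(4,1)O 2/4 ok
(4,2)X 1/5 unhappy
(4,4)O 2/4 ok
(4,5)X 2/6 unhappy
(4,6)X 4/8 ok
(4,7)X 2/5 unhappy
(5,1)X 1/2 ok
(5,5)X 2/4 ok
(5,6)O 1/5 unhappy
(5,7)O 1/3 unhappy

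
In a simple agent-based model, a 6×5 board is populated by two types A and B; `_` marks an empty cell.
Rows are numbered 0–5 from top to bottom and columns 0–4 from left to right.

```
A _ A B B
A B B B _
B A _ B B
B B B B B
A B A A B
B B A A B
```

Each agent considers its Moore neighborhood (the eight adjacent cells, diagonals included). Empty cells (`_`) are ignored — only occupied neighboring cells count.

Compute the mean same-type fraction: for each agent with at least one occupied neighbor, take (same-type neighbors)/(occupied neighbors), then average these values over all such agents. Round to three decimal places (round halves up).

0.561

(0,0)A 1/2
(0,2)A 0/4
(0,3)B 3/4
(0,4)B 2/2
(1,0)A 2/4
(1,1)B 2/6
(1,2)B 4/6
(1,3)B 5/6
(2,0)B 3/5
(2,1)A 1/7
(2,3)B 6/6
(2,4)B 4/4
(3,0)B 3/5
(3,1)B 4/7
(3,2)B 4/7
(3,3)B 5/7
(3,4)B 4/5
(4,0)A 0/5
(4,1)B 5/8
(4,2)A 3/8
(4,3)A 3/8
(4,4)B 3/5
(5,0)B 2/3
(5,1)B 2/5
(5,2)A 3/5
(5,3)A 3/5
(5,4)B 1/3
Sum over 27 agents: 1/2 + 0/4 + 3/4 + 2/2 + 2/4 + 2/6 + 4/6 + 5/6 + 3/5 + 1/7 + 6/6 + 4/4 + 3/5 + 4/7 + 4/7 + 5/7 + 4/5 + 0/5 + 5/8 + 3/8 + 3/8 + 3/5 + 2/3 + 2/5 + 3/5 + 3/5 + 1/3 = 1819/120; mean = 1819/120 ÷ 27 = 1819/3240 = 0.561419… → 0.561.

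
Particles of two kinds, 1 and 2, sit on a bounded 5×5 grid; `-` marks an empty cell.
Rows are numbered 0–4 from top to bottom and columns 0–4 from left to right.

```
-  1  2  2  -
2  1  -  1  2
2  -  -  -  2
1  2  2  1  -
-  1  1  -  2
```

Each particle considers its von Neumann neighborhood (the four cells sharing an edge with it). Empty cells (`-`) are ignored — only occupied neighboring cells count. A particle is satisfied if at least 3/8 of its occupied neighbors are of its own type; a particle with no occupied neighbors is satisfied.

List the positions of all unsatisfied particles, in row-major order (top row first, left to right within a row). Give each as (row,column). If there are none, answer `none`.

Row 0: (0,1)1 1/2 satisfied · (0,2)2 1/2 satisfied · (0,3)2 1/2 satisfied
Row 1: (1,0)2 1/2 satisfied · (1,1)1 1/2 satisfied · (1,3)1 0/2 not · (1,4)2 1/2 satisfied
Row 2: (2,0)2 1/2 satisfied · (2,4)2 1/1 satisfied
Row 3: (3,0)1 0/2 not · (3,1)2 1/3 not · (3,2)2 1/3 not · (3,3)1 0/1 not
Row 4: (4,1)1 1/2 satisfied · (4,2)1 1/2 satisfied · (4,4)2 0/0 satisfied

(1,3), (3,0), (3,1), (3,2), (3,3)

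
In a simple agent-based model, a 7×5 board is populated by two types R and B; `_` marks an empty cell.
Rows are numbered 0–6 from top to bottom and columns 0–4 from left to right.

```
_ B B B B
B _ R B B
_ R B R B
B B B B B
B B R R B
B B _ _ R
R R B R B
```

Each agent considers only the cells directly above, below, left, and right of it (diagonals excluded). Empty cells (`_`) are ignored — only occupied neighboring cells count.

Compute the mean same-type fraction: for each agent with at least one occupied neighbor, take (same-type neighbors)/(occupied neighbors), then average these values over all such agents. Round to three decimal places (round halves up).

Row 0: (0,1)B 1/1 · (0,2)B 2/3 · (0,3)B 3/3 · (0,4)B 2/2
Row 1: (1,0)B — no occupied neighbors · (1,2)R 0/3 · (1,3)B 2/4 · (1,4)B 3/3
Row 2: (2,1)R 0/2 · (2,2)B 1/4 · (2,3)R 0/4 · (2,4)B 2/3
Row 3: (3,0)B 2/2 · (3,1)B 3/4 · (3,2)B 3/4 · (3,3)B 2/4 · (3,4)B 3/3
Row 4: (4,0)B 3/3 · (4,1)B 3/4 · (4,2)R 1/3 · (4,3)R 1/3 · (4,4)B 1/3
Row 5: (5,0)B 2/3 · (5,1)B 2/3 · (5,4)R 0/2
Row 6: (6,0)R 1/2 · (6,1)R 1/3 · (6,2)B 0/2 · (6,3)R 0/2 · (6,4)B 0/2
Sum over 29 agents: 1/1 + 2/3 + 3/3 + 2/2 + 0/3 + 2/4 + 3/3 + 0/2 + 1/4 + 0/4 + 2/3 + 2/2 + 3/4 + 3/4 + 2/4 + 3/3 + 3/3 + 3/4 + 1/3 + 1/3 + 1/3 + 2/3 + 2/3 + 0/2 + 1/2 + 1/3 + 0/2 + 0/2 + 0/2 = 15; mean = 15 ÷ 29 = 15/29 = 0.517241… → 0.517.

0.517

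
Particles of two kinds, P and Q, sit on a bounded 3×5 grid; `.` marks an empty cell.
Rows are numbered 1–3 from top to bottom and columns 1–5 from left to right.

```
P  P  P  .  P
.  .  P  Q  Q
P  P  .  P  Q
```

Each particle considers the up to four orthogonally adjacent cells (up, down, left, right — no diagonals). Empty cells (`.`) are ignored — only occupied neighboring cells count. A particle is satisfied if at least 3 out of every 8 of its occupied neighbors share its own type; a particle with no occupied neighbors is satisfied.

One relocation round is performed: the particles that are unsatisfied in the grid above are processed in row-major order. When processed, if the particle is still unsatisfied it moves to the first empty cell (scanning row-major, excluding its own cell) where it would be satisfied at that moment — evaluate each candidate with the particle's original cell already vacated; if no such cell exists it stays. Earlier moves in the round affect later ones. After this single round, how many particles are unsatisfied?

Initially unsatisfied (in order): (1,5), (2,4), (3,4).
  (1,5) → (1,4).
  (2,4) → (1,5).
  (3,4) → (2,1).
Resulting grid:
P P P P Q
P . P . Q
P P . . Q
All satisfied now.

0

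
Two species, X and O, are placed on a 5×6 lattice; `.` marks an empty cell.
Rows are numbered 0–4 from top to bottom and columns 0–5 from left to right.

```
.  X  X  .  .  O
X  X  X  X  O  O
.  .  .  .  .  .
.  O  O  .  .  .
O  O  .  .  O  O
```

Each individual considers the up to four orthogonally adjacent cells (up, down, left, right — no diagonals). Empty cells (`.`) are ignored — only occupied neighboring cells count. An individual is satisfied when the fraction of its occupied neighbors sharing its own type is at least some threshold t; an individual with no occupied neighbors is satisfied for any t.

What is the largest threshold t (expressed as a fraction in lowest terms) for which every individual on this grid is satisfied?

1/2

Row 0: (0,1)X 2/2 · (0,2)X 2/2 · (0,5)O 1/1
Row 1: (1,0)X 1/1 · (1,1)X 3/3 · (1,2)X 3/3 · (1,3)X 1/2 · (1,4)O 1/2 · (1,5)O 2/2
Row 3: (3,1)O 2/2 · (3,2)O 1/1
Row 4: (4,0)O 1/1 · (4,1)O 2/2 · (4,4)O 1/1 · (4,5)O 1/1
The smallest same-type fraction is 1/2 at (1,3), which reduces to 1/2. Any threshold above that leaves this individual unsatisfied.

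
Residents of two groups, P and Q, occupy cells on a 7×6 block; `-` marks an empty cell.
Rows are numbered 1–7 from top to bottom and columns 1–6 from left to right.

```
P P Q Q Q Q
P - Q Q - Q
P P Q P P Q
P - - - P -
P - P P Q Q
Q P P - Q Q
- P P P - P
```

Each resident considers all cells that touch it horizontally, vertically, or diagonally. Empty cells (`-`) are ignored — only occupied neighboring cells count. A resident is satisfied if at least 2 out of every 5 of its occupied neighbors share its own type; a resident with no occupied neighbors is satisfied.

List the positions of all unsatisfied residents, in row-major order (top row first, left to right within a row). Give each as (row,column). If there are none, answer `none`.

(3,6), (6,1), (7,6)

Row 1: (1,1)P 2/2 ✓ · (1,2)P 2/4 ✓ · (1,3)Q 3/4 ✓ · (1,4)Q 4/4 ✓ · (1,5)Q 4/4 ✓ · (1,6)Q 2/2 ✓
Row 2: (2,1)P 4/4 ✓ · (2,3)Q 4/7 ✓ · (2,4)Q 5/7 ✓ · (2,6)Q 3/4 ✓
Row 3: (3,1)P 3/3 ✓ · (3,2)P 3/5 ✓ · (3,3)Q 2/4 ✓ · (3,4)P 2/5 ✓ · (3,5)P 2/5 ✓ · (3,6)Q 1/3 ✗
Row 4: (4,1)P 3/3 ✓ · (4,5)P 3/6 ✓
Row 5: (5,1)P 2/3 ✓ · (5,3)P 3/3 ✓ · (5,4)P 3/5 ✓ · (5,5)Q 3/5 ✓ · (5,6)Q 3/4 ✓
Row 6: (6,1)Q 0/3 ✗ · (6,2)P 5/6 ✓ · (6,3)P 6/6 ✓ · (6,5)Q 3/6 ✓ · (6,6)Q 3/4 ✓
Row 7: (7,2)P 3/4 ✓ · (7,3)P 4/4 ✓ · (7,4)P 2/3 ✓ · (7,6)P 0/2 ✗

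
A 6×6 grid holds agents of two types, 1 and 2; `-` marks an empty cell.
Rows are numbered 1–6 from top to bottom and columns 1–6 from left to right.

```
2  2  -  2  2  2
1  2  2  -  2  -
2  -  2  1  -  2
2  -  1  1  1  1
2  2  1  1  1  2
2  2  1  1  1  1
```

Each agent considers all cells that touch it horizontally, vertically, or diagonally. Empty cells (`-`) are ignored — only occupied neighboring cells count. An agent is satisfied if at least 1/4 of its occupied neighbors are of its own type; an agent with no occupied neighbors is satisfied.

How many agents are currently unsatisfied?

2

Row 1: (1,1)2 2/3 ✓ · (1,2)2 3/4 ✓ · (1,4)2 3/3 ✓ · (1,5)2 3/3 ✓ · (1,6)2 2/2 ✓
Row 2: (2,1)1 0/4 ✗ · (2,2)2 5/6 ✓ · (2,3)2 4/5 ✓ · (2,5)2 4/5 ✓
Row 3: (3,1)2 2/3 ✓ · (3,3)2 2/5 ✓ · (3,4)1 3/6 ✓ · (3,6)2 1/3 ✓
Row 4: (4,1)2 3/3 ✓ · (4,3)1 4/6 ✓ · (4,4)1 6/7 ✓ · (4,5)1 5/7 ✓ · (4,6)1 2/4 ✓
Row 5: (5,1)2 4/4 ✓ · (5,2)2 4/7 ✓ · (5,3)1 5/7 ✓ · (5,4)1 8/8 ✓ · (5,5)1 7/8 ✓ · (5,6)2 0/5 ✗
Row 6: (6,1)2 3/3 ✓ · (6,2)2 3/5 ✓ · (6,3)1 3/5 ✓ · (6,4)1 5/5 ✓ · (6,5)1 4/5 ✓ · (6,6)1 2/3 ✓
Unsatisfied: (2,1), (5,6) — 2 in total.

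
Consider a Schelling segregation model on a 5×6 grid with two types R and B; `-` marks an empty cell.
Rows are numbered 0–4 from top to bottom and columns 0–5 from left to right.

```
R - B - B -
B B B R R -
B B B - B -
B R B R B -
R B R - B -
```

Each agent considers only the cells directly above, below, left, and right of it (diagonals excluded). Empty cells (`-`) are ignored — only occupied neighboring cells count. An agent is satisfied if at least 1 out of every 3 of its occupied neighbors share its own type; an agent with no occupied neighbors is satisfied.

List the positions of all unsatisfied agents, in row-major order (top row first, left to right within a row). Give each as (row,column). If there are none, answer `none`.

(0,0), (0,4), (3,1), (3,2), (3,3), (4,0), (4,1), (4,2)

Row 0: (0,0)R 0/1 not · (0,2)B 1/1 satisfied · (0,4)B 0/1 not
Row 1: (1,0)B 2/3 satisfied · (1,1)B 3/3 satisfied · (1,2)B 3/4 satisfied · (1,3)R 1/2 satisfied · (1,4)R 1/3 satisfied
Row 2: (2,0)B 3/3 satisfied · (2,1)B 3/4 satisfied · (2,2)B 3/3 satisfied · (2,4)B 1/2 satisfied
Row 3: (3,0)B 1/3 satisfied · (3,1)R 0/4 not · (3,2)B 1/4 not · (3,3)R 0/2 not · (3,4)B 2/3 satisfied
Row 4: (4,0)R 0/2 not · (4,1)B 0/3 not · (4,2)R 0/2 not · (4,4)B 1/1 satisfied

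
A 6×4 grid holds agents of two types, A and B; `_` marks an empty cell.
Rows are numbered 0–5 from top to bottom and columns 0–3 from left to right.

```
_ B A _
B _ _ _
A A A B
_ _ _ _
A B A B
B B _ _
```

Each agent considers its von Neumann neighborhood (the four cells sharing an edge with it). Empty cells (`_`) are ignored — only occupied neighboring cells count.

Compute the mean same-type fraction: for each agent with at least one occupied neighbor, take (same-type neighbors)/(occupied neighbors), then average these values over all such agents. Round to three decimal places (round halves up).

0.295

(0,1)B 0/1
(0,2)A 0/1
(1,0)B 0/1
(2,0)A 1/2
(2,1)A 2/2
(2,2)A 1/2
(2,3)B 0/1
(4,0)A 0/2
(4,1)B 1/3
(4,2)A 0/2
(4,3)B 0/1
(5,0)B 1/2
(5,1)B 2/2
Sum over 13 agents: 0/1 + 0/1 + 0/1 + 1/2 + 2/2 + 1/2 + 0/1 + 0/2 + 1/3 + 0/2 + 0/1 + 1/2 + 2/2 = 23/6; mean = 23/6 ÷ 13 = 23/78 = 0.294871… → 0.295.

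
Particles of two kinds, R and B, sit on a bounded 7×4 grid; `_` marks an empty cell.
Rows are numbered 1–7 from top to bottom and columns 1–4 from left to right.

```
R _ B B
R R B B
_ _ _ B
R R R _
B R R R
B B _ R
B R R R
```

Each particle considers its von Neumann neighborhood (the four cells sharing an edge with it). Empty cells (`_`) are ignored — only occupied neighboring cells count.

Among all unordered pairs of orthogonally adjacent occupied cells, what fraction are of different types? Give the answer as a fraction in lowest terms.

Scan each occupied cell's neighbors to the right and below so each pair is counted once.
From row 1: 0 unlike of 4 pairs (running 0/4).
From row 2: 1 unlike of 4 pairs (running 1/8).
From row 4: 1 unlike of 5 pairs (running 2/13).
From row 5: 2 unlike of 6 pairs (running 4/19).
From row 6: 1 unlike of 4 pairs (running 5/23).
From row 7: 1 unlike of 3 pairs (running 6/26).
Total adjacent occupied pairs: 26; unlike-type pairs: 6.
6/26 reduces to 3/13.

3/13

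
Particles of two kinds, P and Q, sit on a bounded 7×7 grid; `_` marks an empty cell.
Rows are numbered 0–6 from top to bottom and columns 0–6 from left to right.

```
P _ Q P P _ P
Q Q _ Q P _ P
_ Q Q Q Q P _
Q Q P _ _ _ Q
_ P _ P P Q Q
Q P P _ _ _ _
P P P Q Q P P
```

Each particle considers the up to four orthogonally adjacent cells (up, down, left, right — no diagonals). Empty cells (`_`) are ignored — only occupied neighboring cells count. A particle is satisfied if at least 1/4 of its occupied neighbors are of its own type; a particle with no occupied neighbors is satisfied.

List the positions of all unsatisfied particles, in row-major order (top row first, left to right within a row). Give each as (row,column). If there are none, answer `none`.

(0,0)P 0/1 not
(0,2)Q 0/1 not
(0,3)P 1/3 satisfied
(0,4)P 2/2 satisfied
(0,6)P 1/1 satisfied
(1,0)Q 1/2 satisfied
(1,1)Q 2/2 satisfied
(1,3)Q 1/3 satisfied
(1,4)P 1/3 satisfied
(1,6)P 1/1 satisfied
(2,1)Q 3/3 satisfied
(2,2)Q 2/3 satisfied
(2,3)Q 3/3 satisfied
(2,4)Q 1/3 satisfied
(2,5)P 0/1 not
(3,0)Q 1/1 satisfied
(3,1)Q 2/4 satisfied
(3,2)P 0/2 not
(3,6)Q 1/1 satisfied
(4,1)P 1/2 satisfied
(4,3)P 1/1 satisfied
(4,4)P 1/2 satisfied
(4,5)Q 1/2 satisfied
(4,6)Q 2/2 satisfied
(5,0)Q 0/2 not
(5,1)P 3/4 satisfied
(5,2)P 2/2 satisfied
(6,0)P 1/2 satisfied
(6,1)P 3/3 satisfied
(6,2)P 2/3 satisfied
(6,3)Q 1/2 satisfied
(6,4)Q 1/2 satisfied
(6,5)P 1/2 satisfied
(6,6)P 1/1 satisfied

(0,0), (0,2), (2,5), (3,2), (5,0)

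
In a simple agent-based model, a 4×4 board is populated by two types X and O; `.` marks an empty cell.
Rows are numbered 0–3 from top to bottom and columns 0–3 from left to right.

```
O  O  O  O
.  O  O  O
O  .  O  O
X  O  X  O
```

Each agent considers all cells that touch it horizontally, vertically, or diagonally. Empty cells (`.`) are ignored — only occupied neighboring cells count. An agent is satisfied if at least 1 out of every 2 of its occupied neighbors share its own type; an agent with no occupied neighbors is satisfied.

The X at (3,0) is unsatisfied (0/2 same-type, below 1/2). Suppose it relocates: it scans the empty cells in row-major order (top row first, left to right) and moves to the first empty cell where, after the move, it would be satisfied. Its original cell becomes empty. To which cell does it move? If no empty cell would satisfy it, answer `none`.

Vacating (3,0). Empty cells in order:
  (1,0): 0/4 same-type → still unsatisfied.
  (2,1): 1/6 same-type → still unsatisfied.

none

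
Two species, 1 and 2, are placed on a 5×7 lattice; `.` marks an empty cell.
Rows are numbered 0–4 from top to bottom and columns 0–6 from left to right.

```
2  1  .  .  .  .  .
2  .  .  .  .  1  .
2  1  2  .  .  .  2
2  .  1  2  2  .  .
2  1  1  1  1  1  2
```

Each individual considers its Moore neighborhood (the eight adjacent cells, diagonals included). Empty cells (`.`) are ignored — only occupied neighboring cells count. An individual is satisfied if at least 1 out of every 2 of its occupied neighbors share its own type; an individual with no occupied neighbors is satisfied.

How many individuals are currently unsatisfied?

9

(0,0)2 1/2 satisfied
(0,1)1 0/2 not
(1,0)2 2/4 satisfied
(1,5)1 0/1 not
(2,0)2 2/3 satisfied
(2,1)1 1/5 not
(2,2)2 1/3 not
(2,6)2 0/1 not
(3,0)2 2/4 satisfied
(3,2)1 4/6 satisfied
(3,3)2 2/6 not
(3,4)2 1/4 not
(4,0)2 1/2 satisfied
(4,1)1 2/4 satisfied
(4,2)1 3/4 satisfied
(4,3)1 3/5 satisfied
(4,4)1 2/4 satisfied
(4,5)1 1/3 not
(4,6)2 0/1 not
Unsatisfied: (0,1), (1,5), (2,1), (2,2), (2,6), (3,3), (3,4), (4,5), (4,6) — 9 in total.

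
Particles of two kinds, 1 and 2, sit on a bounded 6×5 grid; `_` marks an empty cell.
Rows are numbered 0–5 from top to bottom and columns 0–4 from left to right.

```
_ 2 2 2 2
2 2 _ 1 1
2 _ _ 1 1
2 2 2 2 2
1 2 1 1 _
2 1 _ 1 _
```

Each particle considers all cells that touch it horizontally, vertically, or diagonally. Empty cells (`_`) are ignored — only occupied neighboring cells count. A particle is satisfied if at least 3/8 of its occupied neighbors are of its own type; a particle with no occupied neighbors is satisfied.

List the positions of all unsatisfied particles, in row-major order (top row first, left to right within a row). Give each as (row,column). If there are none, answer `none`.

(0,1)2 3/3 ✓
(0,2)2 3/4 ✓
(0,3)2 2/4 ✓
(0,4)2 1/3 ✗
(1,0)2 3/3 ✓
(1,1)2 4/4 ✓
(1,3)1 3/6 ✓
(1,4)1 3/5 ✓
(2,0)2 4/4 ✓
(2,3)1 3/6 ✓
(2,4)1 3/5 ✓
(3,0)2 3/4 ✓
(3,1)2 4/6 ✓
(3,2)2 3/6 ✓
(3,3)2 2/6 ✗
(3,4)2 1/4 ✗
(4,0)1 1/5 ✗
(4,1)2 4/7 ✓
(4,2)1 3/7 ✓
(4,3)1 2/5 ✓
(5,0)2 1/3 ✗
(5,1)1 2/4 ✓
(5,3)1 2/2 ✓

(0,4), (3,3), (3,4), (4,0), (5,0)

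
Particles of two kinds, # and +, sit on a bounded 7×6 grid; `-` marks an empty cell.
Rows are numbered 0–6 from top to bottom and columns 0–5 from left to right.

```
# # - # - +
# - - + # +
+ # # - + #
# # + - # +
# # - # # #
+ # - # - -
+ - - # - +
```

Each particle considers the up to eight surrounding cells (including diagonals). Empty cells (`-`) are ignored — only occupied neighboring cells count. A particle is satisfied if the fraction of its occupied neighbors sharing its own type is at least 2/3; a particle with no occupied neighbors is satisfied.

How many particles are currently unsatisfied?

Row 0: (0,0)# 2/2 ✓ · (0,1)# 2/2 ✓ · (0,3)# 1/2 ✗ · (0,5)+ 1/2 ✗
Row 1: (1,0)# 3/4 ✓ · (1,3)+ 1/4 ✗ · (1,4)# 2/6 ✗ · (1,5)+ 2/4 ✗
Row 2: (2,0)+ 0/4 ✗ · (2,1)# 4/6 ✓ · (2,2)# 2/4 ✗ · (2,4)+ 3/6 ✗ · (2,5)# 2/5 ✗
Row 3: (3,0)# 4/5 ✓ · (3,1)# 5/7 ✓ · (3,2)+ 0/5 ✗ · (3,4)# 4/6 ✓ · (3,5)+ 1/5 ✗
Row 4: (4,0)# 4/5 ✓ · (4,1)# 4/6 ✓ · (4,3)# 3/4 ✓ · (4,4)# 4/5 ✓ · (4,5)# 2/3 ✓
Row 5: (5,0)+ 1/4 ✗ · (5,1)# 2/4 ✗ · (5,3)# 3/3 ✓
Row 6: (6,0)+ 1/2 ✗ · (6,3)# 1/1 ✓ · (6,5)+ 0/0 ✓
Unsatisfied: (0,3), (0,5), (1,3), (1,4), (1,5), (2,0), (2,2), (2,4), (2,5), (3,2), (3,5), (5,0), (5,1), (6,0) — 14 in total.

14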